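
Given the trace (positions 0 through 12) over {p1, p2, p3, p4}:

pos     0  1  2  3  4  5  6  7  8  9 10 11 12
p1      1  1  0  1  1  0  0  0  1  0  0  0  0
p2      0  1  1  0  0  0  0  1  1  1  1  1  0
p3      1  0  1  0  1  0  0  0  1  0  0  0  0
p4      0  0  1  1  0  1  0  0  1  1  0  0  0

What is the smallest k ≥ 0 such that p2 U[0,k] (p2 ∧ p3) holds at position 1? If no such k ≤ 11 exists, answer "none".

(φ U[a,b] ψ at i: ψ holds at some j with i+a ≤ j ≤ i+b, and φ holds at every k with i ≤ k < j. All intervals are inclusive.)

1

Need earliest j ≥ 1 with (p2 ∧ p3), and p2 at every k in [1,j-1].
  j=1: rhs fails.
  j=2: rhs holds; lhs holds on [1,1]. k = 1.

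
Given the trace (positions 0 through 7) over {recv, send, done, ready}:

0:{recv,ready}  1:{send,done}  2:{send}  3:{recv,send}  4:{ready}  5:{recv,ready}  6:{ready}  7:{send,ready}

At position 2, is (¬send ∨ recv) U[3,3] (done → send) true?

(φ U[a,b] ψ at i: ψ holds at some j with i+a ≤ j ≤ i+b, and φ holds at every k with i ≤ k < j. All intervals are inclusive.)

No

Need some j in [5,5] with (done → send), and (¬send ∨ recv) at every k in [2,j-1].
  j=5: (done → send) holds, but (¬send ∨ recv) fails at k=2 → not this j.
No j in the window works → until fails.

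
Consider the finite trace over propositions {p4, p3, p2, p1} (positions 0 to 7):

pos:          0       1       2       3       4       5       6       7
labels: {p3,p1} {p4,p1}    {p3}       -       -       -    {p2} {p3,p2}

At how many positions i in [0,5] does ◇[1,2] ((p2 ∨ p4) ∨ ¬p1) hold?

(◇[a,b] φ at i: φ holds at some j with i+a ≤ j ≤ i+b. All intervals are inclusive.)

Evaluate at each i in [0,5]:
  i=0: ✓ (witness j=1)
  i=1: ✓ (witness j=2)
  i=2: ✓ (witness j=3)
  i=3: ✓ (witness j=4)
  i=4: ✓ (witness j=5)
  i=5: ✓ (witness j=6)
Positions where it holds: {0, 1, 2, 3, 4, 5} → 6.

6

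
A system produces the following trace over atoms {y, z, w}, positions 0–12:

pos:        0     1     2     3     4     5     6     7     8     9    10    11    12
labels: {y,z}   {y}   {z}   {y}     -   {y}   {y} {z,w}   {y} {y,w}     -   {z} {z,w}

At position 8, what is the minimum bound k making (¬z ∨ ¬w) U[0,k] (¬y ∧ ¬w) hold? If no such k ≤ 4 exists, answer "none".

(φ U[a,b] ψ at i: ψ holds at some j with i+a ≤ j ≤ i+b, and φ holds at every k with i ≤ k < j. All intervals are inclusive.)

Need earliest j ≥ 8 with (¬y ∧ ¬w), and (¬z ∨ ¬w) at every k in [8,j-1].
  j=8: rhs fails.
  j=9: rhs fails.
  j=10: rhs holds; lhs holds on [8,9]. k = 2.

2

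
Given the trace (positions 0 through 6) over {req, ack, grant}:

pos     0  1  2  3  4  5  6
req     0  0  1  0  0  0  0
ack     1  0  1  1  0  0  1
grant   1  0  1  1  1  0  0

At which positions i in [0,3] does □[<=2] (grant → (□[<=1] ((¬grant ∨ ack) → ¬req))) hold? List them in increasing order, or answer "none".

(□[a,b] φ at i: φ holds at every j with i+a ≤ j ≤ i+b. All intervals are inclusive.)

3

Evaluate at each i in [0,3]:
  i=0: ✗ (fails at j=2)
  i=1: ✗ (fails at j=2)
  i=2: ✗ (fails at j=2)
  i=3: ✓ (all of [3,5])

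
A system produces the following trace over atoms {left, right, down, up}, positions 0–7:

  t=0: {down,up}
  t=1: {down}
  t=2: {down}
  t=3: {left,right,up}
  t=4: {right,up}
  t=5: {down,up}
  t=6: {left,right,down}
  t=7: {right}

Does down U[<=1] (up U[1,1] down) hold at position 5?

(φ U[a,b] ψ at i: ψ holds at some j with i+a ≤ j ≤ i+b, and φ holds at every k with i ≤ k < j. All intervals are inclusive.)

True

Need some j in [5,6] with (up U[1,1] down), and down at every k in [5,j-1].
  j=5: (up U[1,1] down) holds; no prefix to check → satisfied.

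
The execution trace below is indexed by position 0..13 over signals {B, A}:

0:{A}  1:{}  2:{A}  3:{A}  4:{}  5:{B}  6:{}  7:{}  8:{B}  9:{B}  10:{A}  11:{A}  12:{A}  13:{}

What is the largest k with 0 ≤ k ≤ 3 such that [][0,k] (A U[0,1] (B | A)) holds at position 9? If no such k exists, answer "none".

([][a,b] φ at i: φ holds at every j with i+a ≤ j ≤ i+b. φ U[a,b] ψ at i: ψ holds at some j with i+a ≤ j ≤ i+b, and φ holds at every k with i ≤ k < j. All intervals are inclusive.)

3

(A U[0,1] (B | A)) must hold from j=9 onward; find where it first fails.
  j=9: holds
  j=10: holds
  j=11: holds
  j=12: holds
Holds through j=12; largest k = 3.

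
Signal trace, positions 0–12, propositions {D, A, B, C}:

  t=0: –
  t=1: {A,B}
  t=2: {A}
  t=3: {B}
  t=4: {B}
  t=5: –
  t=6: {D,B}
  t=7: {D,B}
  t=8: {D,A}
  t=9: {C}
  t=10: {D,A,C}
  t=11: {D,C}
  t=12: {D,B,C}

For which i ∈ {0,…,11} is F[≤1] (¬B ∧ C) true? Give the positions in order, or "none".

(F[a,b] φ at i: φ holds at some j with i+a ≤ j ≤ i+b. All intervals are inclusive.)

Evaluate at each i in [0,11]:
  i=0: ✗ (none in [0,1])
  i=1: ✗ (none in [1,2])
  i=2: ✗ (none in [2,3])
  i=3: ✗ (none in [3,4])
  i=4: ✗ (none in [4,5])
  i=5: ✗ (none in [5,6])
  i=6: ✗ (none in [6,7])
  i=7: ✗ (none in [7,8])
  i=8: ✓ (witness j=9)
  i=9: ✓ (witness j=9)
  i=10: ✓ (witness j=10)
  i=11: ✓ (witness j=11)

8, 9, 10, 11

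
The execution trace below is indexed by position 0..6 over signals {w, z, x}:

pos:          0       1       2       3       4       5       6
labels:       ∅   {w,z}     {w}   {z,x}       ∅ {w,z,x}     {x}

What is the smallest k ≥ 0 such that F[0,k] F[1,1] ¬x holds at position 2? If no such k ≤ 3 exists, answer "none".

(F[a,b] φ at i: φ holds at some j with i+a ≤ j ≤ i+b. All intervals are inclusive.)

1

Scan j = 2,3,… for F[1,1] ¬x:
  j=2: fails
  j=3: holds
First hit at j=3, so smallest k = 3-2 = 1.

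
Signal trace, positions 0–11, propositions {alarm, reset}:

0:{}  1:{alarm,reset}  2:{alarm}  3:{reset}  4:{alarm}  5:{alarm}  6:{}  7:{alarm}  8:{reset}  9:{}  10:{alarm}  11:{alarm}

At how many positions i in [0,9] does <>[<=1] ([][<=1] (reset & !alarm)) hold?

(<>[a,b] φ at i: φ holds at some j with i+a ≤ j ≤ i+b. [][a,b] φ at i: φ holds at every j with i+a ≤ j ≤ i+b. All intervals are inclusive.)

0

Evaluate at each i in [0,9]:
  i=0: ✗ (none in [0,1])
  i=1: ✗ (none in [1,2])
  i=2: ✗ (none in [2,3])
  i=3: ✗ (none in [3,4])
  i=4: ✗ (none in [4,5])
  i=5: ✗ (none in [5,6])
  i=6: ✗ (none in [6,7])
  i=7: ✗ (none in [7,8])
  i=8: ✗ (none in [8,9])
  i=9: ✗ (none in [9,10])
Positions where it holds: {} → 0.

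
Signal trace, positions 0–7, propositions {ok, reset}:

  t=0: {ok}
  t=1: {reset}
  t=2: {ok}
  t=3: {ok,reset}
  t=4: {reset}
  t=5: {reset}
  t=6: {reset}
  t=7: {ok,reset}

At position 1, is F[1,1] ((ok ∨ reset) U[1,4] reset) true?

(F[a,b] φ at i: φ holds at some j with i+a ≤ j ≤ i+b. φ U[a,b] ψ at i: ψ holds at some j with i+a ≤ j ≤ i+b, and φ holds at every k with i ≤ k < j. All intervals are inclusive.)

True

Check ((ok ∨ reset) U[1,4] reset) at each j in [2,2]:
  j=2: holds
Found at j=2 → formula holds.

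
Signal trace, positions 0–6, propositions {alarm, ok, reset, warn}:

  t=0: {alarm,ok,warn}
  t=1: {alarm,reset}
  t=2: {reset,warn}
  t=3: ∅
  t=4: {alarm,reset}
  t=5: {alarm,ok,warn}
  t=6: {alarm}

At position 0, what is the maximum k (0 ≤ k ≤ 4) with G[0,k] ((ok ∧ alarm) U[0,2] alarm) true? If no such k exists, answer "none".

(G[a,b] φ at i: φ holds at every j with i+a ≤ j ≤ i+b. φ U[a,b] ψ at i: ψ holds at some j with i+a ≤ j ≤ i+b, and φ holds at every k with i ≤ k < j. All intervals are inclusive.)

1

((ok ∧ alarm) U[0,2] alarm) must hold from j=0 onward; find where it first fails.
  j=0: holds
  j=1: holds
  j=2: fails
Holds on [0,1], so largest k = 1.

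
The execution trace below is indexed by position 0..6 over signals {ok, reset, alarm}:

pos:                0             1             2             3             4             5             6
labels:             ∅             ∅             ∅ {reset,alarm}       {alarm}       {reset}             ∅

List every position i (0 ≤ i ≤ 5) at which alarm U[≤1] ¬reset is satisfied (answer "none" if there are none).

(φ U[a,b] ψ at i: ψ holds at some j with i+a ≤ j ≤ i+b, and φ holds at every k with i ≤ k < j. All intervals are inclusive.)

0, 1, 2, 3, 4

Evaluate at each i in [0,5]:
  i=0: ✓ (rhs at j=0)
  i=1: ✓ (rhs at j=1)
  i=2: ✓ (rhs at j=2)
  i=3: ✓ (rhs at j=4; lhs holds on [3,3])
  i=4: ✓ (rhs at j=4)
  i=5: ✗ (lhs fails at k=5 before rhs at j=6)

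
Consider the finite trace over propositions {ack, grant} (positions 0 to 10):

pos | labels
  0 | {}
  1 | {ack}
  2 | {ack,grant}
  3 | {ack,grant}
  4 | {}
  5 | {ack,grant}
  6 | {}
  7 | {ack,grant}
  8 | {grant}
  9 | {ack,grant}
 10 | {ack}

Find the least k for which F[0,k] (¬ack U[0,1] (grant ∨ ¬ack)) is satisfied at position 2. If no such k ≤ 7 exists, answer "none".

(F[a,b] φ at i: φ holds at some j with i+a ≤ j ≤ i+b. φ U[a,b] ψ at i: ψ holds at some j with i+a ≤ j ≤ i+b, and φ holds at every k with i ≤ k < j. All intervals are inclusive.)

0

Scan j = 2,3,… for (¬ack U[0,1] (grant ∨ ¬ack)):
  j=2: holds
First hit at j=2, so smallest k = 2-2 = 0.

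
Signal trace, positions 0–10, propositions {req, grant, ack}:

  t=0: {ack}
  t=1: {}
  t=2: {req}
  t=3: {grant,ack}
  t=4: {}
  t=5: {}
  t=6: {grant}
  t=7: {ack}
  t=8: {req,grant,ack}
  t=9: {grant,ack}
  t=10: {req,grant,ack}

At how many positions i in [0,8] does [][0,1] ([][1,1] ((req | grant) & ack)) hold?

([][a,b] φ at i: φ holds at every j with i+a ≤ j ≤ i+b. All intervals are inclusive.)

Evaluate at each i in [0,8]:
  i=0: ✗ (fails at j=0)
  i=1: ✗ (fails at j=1)
  i=2: ✗ (fails at j=3)
  i=3: ✗ (fails at j=3)
  i=4: ✗ (fails at j=4)
  i=5: ✗ (fails at j=5)
  i=6: ✗ (fails at j=6)
  i=7: ✓ (all of [7,8])
  i=8: ✓ (all of [8,9])
Positions where it holds: {7, 8} → 2.

2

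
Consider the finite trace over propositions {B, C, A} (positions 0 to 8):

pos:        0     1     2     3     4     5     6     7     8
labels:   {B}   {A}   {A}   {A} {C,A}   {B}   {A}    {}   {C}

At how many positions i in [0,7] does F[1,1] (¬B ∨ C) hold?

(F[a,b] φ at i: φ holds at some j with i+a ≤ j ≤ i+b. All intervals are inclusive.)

7

Evaluate at each i in [0,7]:
  i=0: ✓ (witness j=1)
  i=1: ✓ (witness j=2)
  i=2: ✓ (witness j=3)
  i=3: ✓ (witness j=4)
  i=4: ✗ (none in [5,5])
  i=5: ✓ (witness j=6)
  i=6: ✓ (witness j=7)
  i=7: ✓ (witness j=8)
Positions where it holds: {0, 1, 2, 3, 5, 6, 7} → 7.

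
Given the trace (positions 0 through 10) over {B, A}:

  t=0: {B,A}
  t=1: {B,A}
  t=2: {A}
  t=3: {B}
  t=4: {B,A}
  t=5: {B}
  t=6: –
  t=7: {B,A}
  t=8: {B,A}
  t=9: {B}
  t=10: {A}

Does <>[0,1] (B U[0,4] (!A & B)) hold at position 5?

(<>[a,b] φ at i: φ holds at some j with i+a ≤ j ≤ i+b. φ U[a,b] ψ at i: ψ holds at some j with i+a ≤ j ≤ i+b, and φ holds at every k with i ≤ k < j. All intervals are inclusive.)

Check (B U[0,4] (!A & B)) at each j in [5,6]:
  j=5: holds
  j=6: fails
Found at j=5 → formula holds.

Holds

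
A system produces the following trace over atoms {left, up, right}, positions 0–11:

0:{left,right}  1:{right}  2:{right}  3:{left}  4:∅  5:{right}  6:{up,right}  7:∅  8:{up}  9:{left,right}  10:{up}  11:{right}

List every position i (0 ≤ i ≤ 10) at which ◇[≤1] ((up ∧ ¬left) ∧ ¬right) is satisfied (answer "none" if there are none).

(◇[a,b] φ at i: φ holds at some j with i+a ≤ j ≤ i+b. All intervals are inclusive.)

Evaluate at each i in [0,10]:
  i=0: ✗ (none in [0,1])
  i=1: ✗ (none in [1,2])
  i=2: ✗ (none in [2,3])
  i=3: ✗ (none in [3,4])
  i=4: ✗ (none in [4,5])
  i=5: ✗ (none in [5,6])
  i=6: ✗ (none in [6,7])
  i=7: ✓ (witness j=8)
  i=8: ✓ (witness j=8)
  i=9: ✓ (witness j=10)
  i=10: ✓ (witness j=10)

7, 8, 9, 10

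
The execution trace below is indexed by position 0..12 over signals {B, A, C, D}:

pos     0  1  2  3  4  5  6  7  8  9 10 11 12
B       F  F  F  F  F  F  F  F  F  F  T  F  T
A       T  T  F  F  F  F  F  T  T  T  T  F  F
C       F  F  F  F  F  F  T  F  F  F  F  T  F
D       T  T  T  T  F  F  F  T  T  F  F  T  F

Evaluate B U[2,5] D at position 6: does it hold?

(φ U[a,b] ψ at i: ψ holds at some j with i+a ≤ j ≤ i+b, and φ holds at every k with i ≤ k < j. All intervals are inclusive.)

Does not hold

Need some j in [8,11] with D, and B at every k in [6,j-1].
  j=8: D holds, but B fails at k=6 → not this j.
  j=9: D false.
  j=10: D false.
  j=11: D holds, but B fails at k=6 → not this j.
No j in the window works → until fails.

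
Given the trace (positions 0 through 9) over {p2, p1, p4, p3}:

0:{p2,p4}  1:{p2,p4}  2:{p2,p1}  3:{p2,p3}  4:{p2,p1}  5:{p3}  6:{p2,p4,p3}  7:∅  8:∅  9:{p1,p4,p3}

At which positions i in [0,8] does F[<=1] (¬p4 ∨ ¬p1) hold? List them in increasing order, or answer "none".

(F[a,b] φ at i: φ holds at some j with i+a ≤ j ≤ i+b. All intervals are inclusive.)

0, 1, 2, 3, 4, 5, 6, 7, 8

Evaluate at each i in [0,8]:
  i=0: ✓ (witness j=0)
  i=1: ✓ (witness j=1)
  i=2: ✓ (witness j=2)
  i=3: ✓ (witness j=3)
  i=4: ✓ (witness j=4)
  i=5: ✓ (witness j=5)
  i=6: ✓ (witness j=6)
  i=7: ✓ (witness j=7)
  i=8: ✓ (witness j=8)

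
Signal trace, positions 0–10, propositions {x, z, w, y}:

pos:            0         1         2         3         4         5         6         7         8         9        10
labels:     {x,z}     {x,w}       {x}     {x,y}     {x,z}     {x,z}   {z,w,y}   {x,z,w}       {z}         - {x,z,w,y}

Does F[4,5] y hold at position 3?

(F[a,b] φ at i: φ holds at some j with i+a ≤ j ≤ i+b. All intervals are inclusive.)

Check y at each j in [7,8]:
  j=7: false
  j=8: false
No position in the window satisfies it → formula fails.

No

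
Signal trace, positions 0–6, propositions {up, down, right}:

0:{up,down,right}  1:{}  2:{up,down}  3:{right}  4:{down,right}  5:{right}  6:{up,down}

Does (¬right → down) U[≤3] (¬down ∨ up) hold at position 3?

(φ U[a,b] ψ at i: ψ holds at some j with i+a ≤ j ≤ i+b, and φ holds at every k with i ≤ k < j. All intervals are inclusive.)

True

Need some j in [3,6] with (¬down ∨ up), and (¬right → down) at every k in [3,j-1].
  j=3: (¬down ∨ up) holds; no prefix to check → satisfied.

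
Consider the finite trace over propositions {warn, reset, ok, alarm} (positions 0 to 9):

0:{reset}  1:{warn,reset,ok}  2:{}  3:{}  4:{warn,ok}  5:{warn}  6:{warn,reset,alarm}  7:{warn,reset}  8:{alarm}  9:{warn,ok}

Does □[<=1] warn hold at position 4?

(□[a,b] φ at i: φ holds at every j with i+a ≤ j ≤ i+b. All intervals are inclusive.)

Check warn at every j in [4,5]:
  j=4: true
  j=5: true
All positions satisfy it → formula holds.

Holds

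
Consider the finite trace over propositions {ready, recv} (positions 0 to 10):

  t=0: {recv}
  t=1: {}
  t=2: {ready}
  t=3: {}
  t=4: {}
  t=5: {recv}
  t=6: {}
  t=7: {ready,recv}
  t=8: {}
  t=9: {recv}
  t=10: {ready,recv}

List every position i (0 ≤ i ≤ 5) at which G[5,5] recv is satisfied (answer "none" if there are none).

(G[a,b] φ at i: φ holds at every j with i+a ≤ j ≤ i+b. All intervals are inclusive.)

Evaluate at each i in [0,5]:
  i=0: ✓ (all of [5,5])
  i=1: ✗ (fails at j=6)
  i=2: ✓ (all of [7,7])
  i=3: ✗ (fails at j=8)
  i=4: ✓ (all of [9,9])
  i=5: ✓ (all of [10,10])

0, 2, 4, 5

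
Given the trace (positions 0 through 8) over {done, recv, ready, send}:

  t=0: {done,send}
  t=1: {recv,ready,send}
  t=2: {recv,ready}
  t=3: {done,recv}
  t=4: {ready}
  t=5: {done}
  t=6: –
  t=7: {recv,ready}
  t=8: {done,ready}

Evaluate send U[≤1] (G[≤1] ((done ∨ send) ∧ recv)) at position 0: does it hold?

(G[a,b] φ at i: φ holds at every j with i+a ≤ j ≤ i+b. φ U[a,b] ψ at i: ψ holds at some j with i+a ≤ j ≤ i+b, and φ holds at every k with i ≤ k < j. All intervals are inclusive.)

No

Need some j in [0,1] with G[≤1] ((done ∨ send) ∧ recv), and send at every k in [0,j-1].
  j=0: G[≤1] ((done ∨ send) ∧ recv) — fails at 0.
  j=1: G[≤1] ((done ∨ send) ∧ recv) — fails at 2.
No j in the window works → until fails.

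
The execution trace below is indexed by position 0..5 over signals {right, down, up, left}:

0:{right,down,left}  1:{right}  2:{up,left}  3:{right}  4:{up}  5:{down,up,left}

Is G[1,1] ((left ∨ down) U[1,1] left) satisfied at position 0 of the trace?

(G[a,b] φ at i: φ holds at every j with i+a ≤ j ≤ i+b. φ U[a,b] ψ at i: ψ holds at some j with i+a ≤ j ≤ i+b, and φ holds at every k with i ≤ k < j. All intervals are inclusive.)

False

Check ((left ∨ down) U[1,1] left) at every j in [1,1]:
  j=1: fails
Fails at j=1 → formula fails.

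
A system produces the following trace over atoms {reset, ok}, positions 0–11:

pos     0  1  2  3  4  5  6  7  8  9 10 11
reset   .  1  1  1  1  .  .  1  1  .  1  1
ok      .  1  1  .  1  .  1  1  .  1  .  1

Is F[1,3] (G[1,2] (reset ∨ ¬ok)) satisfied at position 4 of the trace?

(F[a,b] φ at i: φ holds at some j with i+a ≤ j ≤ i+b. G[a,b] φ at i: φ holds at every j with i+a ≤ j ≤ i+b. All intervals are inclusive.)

Check G[1,2] (reset ∨ ¬ok) at each j in [5,7]:
  j=5: fails at 6
  j=6: holds on [7,8]
  j=7: fails at 9
Found at j=6 → formula holds.

Yes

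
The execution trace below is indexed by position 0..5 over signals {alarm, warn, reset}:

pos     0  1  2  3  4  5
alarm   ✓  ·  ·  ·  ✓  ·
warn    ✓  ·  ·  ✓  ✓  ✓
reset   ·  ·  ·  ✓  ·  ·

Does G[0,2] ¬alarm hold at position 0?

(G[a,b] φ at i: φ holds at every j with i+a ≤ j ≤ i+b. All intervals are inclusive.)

Check ¬alarm at every j in [0,2]:
  j=0: false
  j=1: true
  j=2: true
Fails at j=0 → formula fails.

Does not hold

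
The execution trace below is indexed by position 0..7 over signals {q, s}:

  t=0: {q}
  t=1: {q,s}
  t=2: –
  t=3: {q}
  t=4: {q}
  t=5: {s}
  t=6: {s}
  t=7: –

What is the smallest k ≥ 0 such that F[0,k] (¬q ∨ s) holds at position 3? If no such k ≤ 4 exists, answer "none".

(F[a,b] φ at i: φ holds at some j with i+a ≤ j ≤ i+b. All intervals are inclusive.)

Scan j = 3,4,… for (¬q ∨ s):
  j=3: fails
  j=4: fails
  j=5: holds
First hit at j=5, so smallest k = 5-3 = 2.

2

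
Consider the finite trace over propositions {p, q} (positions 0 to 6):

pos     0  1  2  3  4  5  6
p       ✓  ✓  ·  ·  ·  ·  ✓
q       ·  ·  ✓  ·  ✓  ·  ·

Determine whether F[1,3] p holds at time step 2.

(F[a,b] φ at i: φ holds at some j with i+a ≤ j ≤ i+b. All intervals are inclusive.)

No

Check p at each j in [3,5]:
  j=3: false
  j=4: false
  j=5: false
No position in the window satisfies it → formula fails.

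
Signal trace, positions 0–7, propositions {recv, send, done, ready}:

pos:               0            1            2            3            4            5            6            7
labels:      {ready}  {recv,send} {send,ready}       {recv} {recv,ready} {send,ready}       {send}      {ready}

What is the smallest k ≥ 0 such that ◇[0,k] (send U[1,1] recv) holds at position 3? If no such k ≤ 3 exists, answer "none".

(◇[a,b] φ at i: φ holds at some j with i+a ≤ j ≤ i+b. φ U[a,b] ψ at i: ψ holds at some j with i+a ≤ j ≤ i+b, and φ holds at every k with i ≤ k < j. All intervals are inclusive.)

none

Scan j = 3,4,… for (send U[1,1] recv):
  j=3: fails
  j=4: fails
  j=5: fails
  j=6: fails
No j in [3,6] satisfies it → none.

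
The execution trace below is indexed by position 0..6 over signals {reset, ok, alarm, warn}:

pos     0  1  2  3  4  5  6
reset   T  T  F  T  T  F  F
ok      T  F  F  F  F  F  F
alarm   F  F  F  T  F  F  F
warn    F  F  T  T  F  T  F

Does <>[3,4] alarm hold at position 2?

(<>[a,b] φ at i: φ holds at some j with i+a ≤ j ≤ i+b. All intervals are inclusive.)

False

Check alarm at each j in [5,6]:
  j=5: false
  j=6: false
No position in the window satisfies it → formula fails.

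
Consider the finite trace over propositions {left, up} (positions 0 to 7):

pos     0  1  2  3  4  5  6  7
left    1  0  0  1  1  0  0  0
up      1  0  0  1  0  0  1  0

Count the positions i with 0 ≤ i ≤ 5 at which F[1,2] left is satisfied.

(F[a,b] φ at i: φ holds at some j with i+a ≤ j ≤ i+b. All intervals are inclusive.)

3

Evaluate at each i in [0,5]:
  i=0: ✗ (none in [1,2])
  i=1: ✓ (witness j=3)
  i=2: ✓ (witness j=3)
  i=3: ✓ (witness j=4)
  i=4: ✗ (none in [5,6])
  i=5: ✗ (none in [6,7])
Positions where it holds: {1, 2, 3} → 3.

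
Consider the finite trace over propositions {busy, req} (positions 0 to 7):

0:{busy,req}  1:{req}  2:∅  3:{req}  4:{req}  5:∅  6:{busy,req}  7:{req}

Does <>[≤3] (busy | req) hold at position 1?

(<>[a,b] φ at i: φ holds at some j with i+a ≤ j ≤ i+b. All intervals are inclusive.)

True

Check (busy | req) at each j in [1,4]:
  j=1: true
  j=2: false
  j=3: true
  j=4: true
Found at j=1 → formula holds.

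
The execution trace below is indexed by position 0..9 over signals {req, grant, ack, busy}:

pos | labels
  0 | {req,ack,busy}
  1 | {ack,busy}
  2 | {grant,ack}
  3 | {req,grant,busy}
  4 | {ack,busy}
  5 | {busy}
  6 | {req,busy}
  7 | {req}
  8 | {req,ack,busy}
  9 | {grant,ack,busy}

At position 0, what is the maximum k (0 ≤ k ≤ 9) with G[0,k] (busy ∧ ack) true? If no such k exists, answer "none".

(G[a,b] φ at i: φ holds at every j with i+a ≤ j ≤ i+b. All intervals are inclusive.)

(busy ∧ ack) must hold from j=0 onward; find where it first fails.
  j=0: holds
  j=1: holds
  j=2: fails
Holds on [0,1], so largest k = 1.

1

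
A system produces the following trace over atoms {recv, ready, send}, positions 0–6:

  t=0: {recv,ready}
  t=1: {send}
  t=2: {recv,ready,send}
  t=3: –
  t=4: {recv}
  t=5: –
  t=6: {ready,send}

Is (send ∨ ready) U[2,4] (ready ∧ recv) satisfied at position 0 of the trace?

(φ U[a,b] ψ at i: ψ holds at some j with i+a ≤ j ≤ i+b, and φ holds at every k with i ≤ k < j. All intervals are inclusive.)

Need some j in [2,4] with (ready ∧ recv), and (send ∨ ready) at every k in [0,j-1].
  j=2: (ready ∧ recv) holds; (send ∨ ready) holds at every k in [0,1] → satisfied.

Yes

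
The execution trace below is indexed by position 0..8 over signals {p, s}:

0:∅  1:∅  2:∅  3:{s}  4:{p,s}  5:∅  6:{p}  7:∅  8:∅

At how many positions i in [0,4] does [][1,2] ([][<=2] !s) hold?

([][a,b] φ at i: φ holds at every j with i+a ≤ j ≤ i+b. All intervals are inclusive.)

Evaluate at each i in [0,4]:
  i=0: ✗ (fails at j=1)
  i=1: ✗ (fails at j=2)
  i=2: ✗ (fails at j=3)
  i=3: ✗ (fails at j=4)
  i=4: ✓ (all of [5,6])
Positions where it holds: {4} → 1.

1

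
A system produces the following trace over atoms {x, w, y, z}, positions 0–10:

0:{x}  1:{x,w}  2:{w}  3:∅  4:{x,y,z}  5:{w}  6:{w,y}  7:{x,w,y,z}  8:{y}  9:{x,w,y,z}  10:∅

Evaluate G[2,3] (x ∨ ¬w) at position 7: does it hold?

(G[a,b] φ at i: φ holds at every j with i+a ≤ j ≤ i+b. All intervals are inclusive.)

Yes

Check (x ∨ ¬w) at every j in [9,10]:
  j=9: true
  j=10: true
All positions satisfy it → formula holds.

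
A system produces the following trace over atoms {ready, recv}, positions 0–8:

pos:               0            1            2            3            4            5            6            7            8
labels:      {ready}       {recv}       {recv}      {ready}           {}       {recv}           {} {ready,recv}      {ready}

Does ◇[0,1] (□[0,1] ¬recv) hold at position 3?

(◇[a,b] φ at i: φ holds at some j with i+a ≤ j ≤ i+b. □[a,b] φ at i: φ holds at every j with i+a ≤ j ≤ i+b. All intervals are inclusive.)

Check □[0,1] ¬recv at each j in [3,4]:
  j=3: holds on [3,4]
  j=4: fails at 5
Found at j=3 → formula holds.

Yes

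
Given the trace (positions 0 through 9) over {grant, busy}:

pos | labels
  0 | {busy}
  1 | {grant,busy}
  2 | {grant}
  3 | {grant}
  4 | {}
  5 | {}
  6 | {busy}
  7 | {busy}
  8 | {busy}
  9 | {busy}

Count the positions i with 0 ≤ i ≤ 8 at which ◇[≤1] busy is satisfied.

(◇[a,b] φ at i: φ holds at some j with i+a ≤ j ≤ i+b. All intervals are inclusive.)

6

Evaluate at each i in [0,8]:
  i=0: ✓ (witness j=0)
  i=1: ✓ (witness j=1)
  i=2: ✗ (none in [2,3])
  i=3: ✗ (none in [3,4])
  i=4: ✗ (none in [4,5])
  i=5: ✓ (witness j=6)
  i=6: ✓ (witness j=6)
  i=7: ✓ (witness j=7)
  i=8: ✓ (witness j=8)
Positions where it holds: {0, 1, 5, 6, 7, 8} → 6.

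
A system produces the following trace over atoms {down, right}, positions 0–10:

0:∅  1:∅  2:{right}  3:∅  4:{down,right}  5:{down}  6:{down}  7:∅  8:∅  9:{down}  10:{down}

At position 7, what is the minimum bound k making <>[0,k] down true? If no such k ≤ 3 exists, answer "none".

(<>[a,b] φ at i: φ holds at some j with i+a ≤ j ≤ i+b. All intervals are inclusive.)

2

Scan j = 7,8,… for down:
  j=7: fails
  j=8: fails
  j=9: holds
First hit at j=9, so smallest k = 9-7 = 2.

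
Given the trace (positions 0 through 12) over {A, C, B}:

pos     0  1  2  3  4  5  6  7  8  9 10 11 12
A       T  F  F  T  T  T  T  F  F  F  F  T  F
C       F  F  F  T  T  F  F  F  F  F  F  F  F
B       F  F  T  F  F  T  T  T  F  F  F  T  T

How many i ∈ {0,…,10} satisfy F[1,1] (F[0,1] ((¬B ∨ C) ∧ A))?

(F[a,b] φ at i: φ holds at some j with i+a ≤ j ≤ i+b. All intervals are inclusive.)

3

Evaluate at each i in [0,10]:
  i=0: ✗ (none in [1,1])
  i=1: ✓ (witness j=2)
  i=2: ✓ (witness j=3)
  i=3: ✓ (witness j=4)
  i=4: ✗ (none in [5,5])
  i=5: ✗ (none in [6,6])
  i=6: ✗ (none in [7,7])
  i=7: ✗ (none in [8,8])
  i=8: ✗ (none in [9,9])
  i=9: ✗ (none in [10,10])
  i=10: ✗ (none in [11,11])
Positions where it holds: {1, 2, 3} → 3.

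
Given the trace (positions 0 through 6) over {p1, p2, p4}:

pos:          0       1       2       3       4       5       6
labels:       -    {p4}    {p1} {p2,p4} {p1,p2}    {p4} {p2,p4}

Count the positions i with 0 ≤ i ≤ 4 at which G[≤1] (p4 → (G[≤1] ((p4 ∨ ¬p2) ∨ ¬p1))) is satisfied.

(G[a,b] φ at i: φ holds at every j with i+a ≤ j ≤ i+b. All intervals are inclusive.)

Evaluate at each i in [0,4]:
  i=0: ✓ (all of [0,1])
  i=1: ✓ (all of [1,2])
  i=2: ✗ (fails at j=3)
  i=3: ✗ (fails at j=3)
  i=4: ✓ (all of [4,5])
Positions where it holds: {0, 1, 4} → 3.

3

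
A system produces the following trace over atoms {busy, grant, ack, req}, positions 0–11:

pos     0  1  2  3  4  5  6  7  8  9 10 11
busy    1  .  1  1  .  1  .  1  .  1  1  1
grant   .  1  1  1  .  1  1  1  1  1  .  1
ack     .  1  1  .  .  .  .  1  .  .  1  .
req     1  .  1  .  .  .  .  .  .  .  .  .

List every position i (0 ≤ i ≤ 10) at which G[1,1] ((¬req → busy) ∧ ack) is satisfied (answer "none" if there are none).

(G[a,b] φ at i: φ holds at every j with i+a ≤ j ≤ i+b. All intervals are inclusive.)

1, 6, 9

Evaluate at each i in [0,10]:
  i=0: ✗ (fails at j=1)
  i=1: ✓ (all of [2,2])
  i=2: ✗ (fails at j=3)
  i=3: ✗ (fails at j=4)
  i=4: ✗ (fails at j=5)
  i=5: ✗ (fails at j=6)
  i=6: ✓ (all of [7,7])
  i=7: ✗ (fails at j=8)
  i=8: ✗ (fails at j=9)
  i=9: ✓ (all of [10,10])
  i=10: ✗ (fails at j=11)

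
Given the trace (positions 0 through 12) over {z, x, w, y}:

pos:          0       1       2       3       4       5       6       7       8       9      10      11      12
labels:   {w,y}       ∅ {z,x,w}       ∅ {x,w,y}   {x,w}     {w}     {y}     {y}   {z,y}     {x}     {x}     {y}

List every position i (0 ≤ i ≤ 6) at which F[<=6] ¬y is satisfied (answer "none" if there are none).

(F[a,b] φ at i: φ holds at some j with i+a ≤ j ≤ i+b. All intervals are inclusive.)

Evaluate at each i in [0,6]:
  i=0: ✓ (witness j=1)
  i=1: ✓ (witness j=1)
  i=2: ✓ (witness j=2)
  i=3: ✓ (witness j=3)
  i=4: ✓ (witness j=5)
  i=5: ✓ (witness j=5)
  i=6: ✓ (witness j=6)

0, 1, 2, 3, 4, 5, 6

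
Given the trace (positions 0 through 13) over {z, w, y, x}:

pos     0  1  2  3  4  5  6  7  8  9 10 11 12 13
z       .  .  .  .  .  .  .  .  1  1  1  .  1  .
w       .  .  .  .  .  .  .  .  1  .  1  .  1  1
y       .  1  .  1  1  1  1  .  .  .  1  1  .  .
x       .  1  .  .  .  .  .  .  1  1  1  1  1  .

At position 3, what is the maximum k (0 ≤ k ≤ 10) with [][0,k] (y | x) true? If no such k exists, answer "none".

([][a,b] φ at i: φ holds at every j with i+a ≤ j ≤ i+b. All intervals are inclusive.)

3

(y | x) must hold from j=3 onward; find where it first fails.
  j=3: holds
  j=4: holds
  j=5: holds
  j=6: holds
  j=7: fails
Holds on [3,6], so largest k = 3.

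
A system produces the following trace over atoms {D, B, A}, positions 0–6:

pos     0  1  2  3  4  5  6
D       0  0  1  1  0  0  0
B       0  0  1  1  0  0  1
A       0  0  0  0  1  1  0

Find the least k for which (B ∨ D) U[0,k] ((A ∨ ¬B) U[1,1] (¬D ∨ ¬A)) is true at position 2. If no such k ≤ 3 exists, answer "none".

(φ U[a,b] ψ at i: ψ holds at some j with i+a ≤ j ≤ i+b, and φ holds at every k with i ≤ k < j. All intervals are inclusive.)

Need earliest j ≥ 2 with ((A ∨ ¬B) U[1,1] (¬D ∨ ¬A)), and (B ∨ D) at every k in [2,j-1].
  j=2: rhs fails.
  j=3: rhs fails.
  j=4: rhs holds; lhs holds on [2,3]. k = 2.

2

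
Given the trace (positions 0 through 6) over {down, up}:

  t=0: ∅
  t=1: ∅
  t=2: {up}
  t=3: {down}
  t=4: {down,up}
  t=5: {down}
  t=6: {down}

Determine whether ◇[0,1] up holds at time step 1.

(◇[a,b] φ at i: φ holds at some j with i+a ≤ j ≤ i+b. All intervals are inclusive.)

Holds

Check up at each j in [1,2]:
  j=1: false
  j=2: true
Found at j=2 → formula holds.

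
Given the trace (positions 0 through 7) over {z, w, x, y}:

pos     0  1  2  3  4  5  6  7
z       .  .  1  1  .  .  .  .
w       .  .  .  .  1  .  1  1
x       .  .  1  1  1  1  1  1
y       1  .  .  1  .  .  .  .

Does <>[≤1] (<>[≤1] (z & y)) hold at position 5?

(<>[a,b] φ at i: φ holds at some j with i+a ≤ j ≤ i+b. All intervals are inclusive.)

Check <>[≤1] (z & y) at each j in [5,6]:
  j=5: fails (none in [5,6])
  j=6: fails (none in [6,7])
No position in the window satisfies it → formula fails.

False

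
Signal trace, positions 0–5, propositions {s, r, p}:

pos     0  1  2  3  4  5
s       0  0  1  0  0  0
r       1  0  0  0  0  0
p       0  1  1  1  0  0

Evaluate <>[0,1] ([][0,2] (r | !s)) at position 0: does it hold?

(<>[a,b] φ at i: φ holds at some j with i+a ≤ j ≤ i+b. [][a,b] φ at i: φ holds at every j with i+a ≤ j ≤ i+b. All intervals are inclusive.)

Check [][0,2] (r | !s) at each j in [0,1]:
  j=0: fails at 2
  j=1: fails at 2
No position in the window satisfies it → formula fails.

No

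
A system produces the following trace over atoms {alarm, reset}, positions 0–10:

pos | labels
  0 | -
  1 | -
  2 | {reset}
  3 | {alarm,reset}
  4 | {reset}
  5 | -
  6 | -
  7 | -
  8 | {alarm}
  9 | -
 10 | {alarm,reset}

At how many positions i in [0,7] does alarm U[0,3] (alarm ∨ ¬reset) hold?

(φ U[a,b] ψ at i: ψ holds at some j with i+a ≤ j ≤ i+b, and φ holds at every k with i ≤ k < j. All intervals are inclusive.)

Evaluate at each i in [0,7]:
  i=0: ✓ (rhs at j=0)
  i=1: ✓ (rhs at j=1)
  i=2: ✗ (lhs fails at k=2 before rhs at j=3)
  i=3: ✓ (rhs at j=3)
  i=4: ✗ (lhs fails at k=4 before rhs at j=5)
  i=5: ✓ (rhs at j=5)
  i=6: ✓ (rhs at j=6)
  i=7: ✓ (rhs at j=7)
Positions where it holds: {0, 1, 3, 5, 6, 7} → 6.

6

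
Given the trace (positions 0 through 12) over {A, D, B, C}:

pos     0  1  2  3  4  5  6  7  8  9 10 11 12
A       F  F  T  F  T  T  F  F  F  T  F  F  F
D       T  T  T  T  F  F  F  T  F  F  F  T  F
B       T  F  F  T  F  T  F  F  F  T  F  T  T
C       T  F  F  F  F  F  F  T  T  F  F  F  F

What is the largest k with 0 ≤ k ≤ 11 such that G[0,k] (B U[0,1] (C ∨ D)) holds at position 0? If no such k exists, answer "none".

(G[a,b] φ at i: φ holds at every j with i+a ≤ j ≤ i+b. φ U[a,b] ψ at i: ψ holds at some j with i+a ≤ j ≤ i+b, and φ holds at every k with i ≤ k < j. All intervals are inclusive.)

(B U[0,1] (C ∨ D)) must hold from j=0 onward; find where it first fails.
  j=0: holds
  j=1: holds
  j=2: holds
  j=3: holds
  j=4: fails
Holds on [0,3], so largest k = 3.

3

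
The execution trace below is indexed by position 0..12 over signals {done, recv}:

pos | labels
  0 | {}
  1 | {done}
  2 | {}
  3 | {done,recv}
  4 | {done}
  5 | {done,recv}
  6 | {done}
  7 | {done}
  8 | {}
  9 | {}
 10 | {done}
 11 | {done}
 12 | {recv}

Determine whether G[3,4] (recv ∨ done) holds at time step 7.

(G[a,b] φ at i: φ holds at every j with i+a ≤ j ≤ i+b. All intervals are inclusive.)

Check (recv ∨ done) at every j in [10,11]:
  j=10: true
  j=11: true
All positions satisfy it → formula holds.

Holds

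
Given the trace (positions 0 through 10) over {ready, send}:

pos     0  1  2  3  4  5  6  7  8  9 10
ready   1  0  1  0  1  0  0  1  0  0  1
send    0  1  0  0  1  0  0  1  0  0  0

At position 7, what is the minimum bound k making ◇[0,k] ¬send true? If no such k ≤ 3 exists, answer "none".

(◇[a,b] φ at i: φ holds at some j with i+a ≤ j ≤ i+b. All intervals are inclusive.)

1

Scan j = 7,8,… for ¬send:
  j=7: fails
  j=8: holds
First hit at j=8, so smallest k = 8-7 = 1.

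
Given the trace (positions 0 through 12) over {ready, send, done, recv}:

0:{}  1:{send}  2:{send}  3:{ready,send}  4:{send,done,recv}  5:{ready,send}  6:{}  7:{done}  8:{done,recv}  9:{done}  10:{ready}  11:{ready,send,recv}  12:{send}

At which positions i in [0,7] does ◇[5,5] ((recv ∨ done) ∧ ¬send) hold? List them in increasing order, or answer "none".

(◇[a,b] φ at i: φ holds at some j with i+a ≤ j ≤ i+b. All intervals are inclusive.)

2, 3, 4

Evaluate at each i in [0,7]:
  i=0: ✗ (none in [5,5])
  i=1: ✗ (none in [6,6])
  i=2: ✓ (witness j=7)
  i=3: ✓ (witness j=8)
  i=4: ✓ (witness j=9)
  i=5: ✗ (none in [10,10])
  i=6: ✗ (none in [11,11])
  i=7: ✗ (none in [12,12])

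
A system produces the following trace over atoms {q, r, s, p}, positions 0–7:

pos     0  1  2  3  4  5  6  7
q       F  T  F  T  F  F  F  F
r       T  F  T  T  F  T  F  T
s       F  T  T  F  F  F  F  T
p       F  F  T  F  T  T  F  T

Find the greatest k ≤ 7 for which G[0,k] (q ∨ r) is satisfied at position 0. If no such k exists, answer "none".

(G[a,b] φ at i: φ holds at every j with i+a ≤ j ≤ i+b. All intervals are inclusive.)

(q ∨ r) must hold from j=0 onward; find where it first fails.
  j=0: holds
  j=1: holds
  j=2: holds
  j=3: holds
  j=4: fails
Holds on [0,3], so largest k = 3.

3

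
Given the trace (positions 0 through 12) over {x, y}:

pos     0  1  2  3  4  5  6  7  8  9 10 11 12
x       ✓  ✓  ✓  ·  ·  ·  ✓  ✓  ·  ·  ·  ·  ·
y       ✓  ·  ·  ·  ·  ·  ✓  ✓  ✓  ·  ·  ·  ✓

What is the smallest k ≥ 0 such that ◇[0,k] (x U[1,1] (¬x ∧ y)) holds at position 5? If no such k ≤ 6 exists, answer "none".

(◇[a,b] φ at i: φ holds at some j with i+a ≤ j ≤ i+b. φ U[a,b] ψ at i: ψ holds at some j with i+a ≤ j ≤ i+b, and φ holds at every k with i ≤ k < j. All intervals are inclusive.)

Scan j = 5,6,… for (x U[1,1] (¬x ∧ y)):
  j=5: fails
  j=6: fails
  j=7: holds
First hit at j=7, so smallest k = 7-5 = 2.

2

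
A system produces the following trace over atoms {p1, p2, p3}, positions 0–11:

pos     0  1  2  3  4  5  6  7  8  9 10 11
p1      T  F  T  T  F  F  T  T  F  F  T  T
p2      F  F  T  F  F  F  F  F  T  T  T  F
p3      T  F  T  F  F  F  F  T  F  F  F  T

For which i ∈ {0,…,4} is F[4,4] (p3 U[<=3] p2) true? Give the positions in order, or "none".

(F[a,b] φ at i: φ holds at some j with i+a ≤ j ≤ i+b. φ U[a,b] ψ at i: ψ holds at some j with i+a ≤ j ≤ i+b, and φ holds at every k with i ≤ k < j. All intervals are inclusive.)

3, 4

Evaluate at each i in [0,4]:
  i=0: ✗ (none in [4,4])
  i=1: ✗ (none in [5,5])
  i=2: ✗ (none in [6,6])
  i=3: ✓ (witness j=7)
  i=4: ✓ (witness j=8)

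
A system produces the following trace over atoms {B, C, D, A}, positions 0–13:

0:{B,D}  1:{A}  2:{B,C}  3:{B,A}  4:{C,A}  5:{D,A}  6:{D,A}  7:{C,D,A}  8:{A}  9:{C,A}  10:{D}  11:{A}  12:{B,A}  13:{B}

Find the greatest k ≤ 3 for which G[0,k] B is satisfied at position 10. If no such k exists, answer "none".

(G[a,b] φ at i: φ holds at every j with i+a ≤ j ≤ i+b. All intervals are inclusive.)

none

B must hold from j=10 onward; find where it first fails.
  j=10: fails → no k works.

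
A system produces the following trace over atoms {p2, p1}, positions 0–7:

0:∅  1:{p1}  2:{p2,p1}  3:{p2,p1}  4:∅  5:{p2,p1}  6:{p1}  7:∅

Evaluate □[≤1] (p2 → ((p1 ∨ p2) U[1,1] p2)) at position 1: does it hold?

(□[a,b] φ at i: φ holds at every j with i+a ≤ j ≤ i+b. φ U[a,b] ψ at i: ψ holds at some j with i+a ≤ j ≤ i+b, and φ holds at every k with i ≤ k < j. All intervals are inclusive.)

Check (p2 → ((p1 ∨ p2) U[1,1] p2)) at every j in [1,2]:
  j=1: antecedent false → ✓
  j=2: antecedent true; consequent holds → ✓
All positions satisfy it → formula holds.

Holds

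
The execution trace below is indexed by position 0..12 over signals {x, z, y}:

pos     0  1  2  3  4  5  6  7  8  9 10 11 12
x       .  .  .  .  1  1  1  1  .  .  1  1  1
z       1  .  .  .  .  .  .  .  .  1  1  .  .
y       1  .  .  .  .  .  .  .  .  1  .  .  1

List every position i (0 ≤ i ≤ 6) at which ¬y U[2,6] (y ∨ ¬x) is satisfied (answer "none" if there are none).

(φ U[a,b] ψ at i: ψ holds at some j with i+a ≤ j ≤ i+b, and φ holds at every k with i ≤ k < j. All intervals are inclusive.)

Evaluate at each i in [0,6]:
  i=0: ✗ (lhs fails at k=0 before rhs at j=2)
  i=1: ✓ (rhs at j=3; lhs holds on [1,2])
  i=2: ✓ (rhs at j=8; lhs holds on [2,7])
  i=3: ✓ (rhs at j=8; lhs holds on [3,7])
  i=4: ✓ (rhs at j=8; lhs holds on [4,7])
  i=5: ✓ (rhs at j=8; lhs holds on [5,7])
  i=6: ✓ (rhs at j=8; lhs holds on [6,7])

1, 2, 3, 4, 5, 6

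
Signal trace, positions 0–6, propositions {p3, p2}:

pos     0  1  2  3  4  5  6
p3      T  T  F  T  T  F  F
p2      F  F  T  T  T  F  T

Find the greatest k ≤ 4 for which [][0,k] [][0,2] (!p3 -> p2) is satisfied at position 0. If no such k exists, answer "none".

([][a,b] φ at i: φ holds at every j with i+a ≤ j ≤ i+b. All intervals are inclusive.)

2

[][0,2] (!p3 -> p2) must hold from j=0 onward; find where it first fails.
  j=0: holds
  j=1: holds
  j=2: holds
  j=3: fails
Holds on [0,2], so largest k = 2.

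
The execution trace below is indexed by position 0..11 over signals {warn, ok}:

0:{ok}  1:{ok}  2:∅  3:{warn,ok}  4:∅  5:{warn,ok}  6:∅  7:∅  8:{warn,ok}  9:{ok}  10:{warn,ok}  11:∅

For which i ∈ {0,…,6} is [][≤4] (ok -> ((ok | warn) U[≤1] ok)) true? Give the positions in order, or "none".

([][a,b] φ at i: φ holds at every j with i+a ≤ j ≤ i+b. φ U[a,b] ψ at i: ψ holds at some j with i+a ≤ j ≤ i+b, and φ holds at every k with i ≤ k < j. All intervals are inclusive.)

0, 1, 2, 3, 4, 5, 6

Evaluate at each i in [0,6]:
  i=0: ✓ (all of [0,4])
  i=1: ✓ (all of [1,5])
  i=2: ✓ (all of [2,6])
  i=3: ✓ (all of [3,7])
  i=4: ✓ (all of [4,8])
  i=5: ✓ (all of [5,9])
  i=6: ✓ (all of [6,10])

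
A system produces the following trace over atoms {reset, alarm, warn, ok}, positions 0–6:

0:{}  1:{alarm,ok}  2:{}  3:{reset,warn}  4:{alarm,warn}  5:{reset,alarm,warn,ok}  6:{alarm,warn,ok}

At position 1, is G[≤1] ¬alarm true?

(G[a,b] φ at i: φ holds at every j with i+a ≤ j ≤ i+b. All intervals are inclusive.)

Check ¬alarm at every j in [1,2]:
  j=1: false
  j=2: true
Fails at j=1 → formula fails.

No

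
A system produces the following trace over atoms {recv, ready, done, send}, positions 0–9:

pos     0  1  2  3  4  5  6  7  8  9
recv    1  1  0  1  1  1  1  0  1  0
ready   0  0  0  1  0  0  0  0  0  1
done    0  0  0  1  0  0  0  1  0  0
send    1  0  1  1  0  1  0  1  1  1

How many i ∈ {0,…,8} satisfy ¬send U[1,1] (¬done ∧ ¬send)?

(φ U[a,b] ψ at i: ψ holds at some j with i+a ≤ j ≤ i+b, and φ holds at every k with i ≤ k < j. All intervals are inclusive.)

Evaluate at each i in [0,8]:
  i=0: ✗ (lhs fails at k=0 before rhs at j=1)
  i=1: ✗ (no rhs in [2,2])
  i=2: ✗ (no rhs in [3,3])
  i=3: ✗ (lhs fails at k=3 before rhs at j=4)
  i=4: ✗ (no rhs in [5,5])
  i=5: ✗ (lhs fails at k=5 before rhs at j=6)
  i=6: ✗ (no rhs in [7,7])
  i=7: ✗ (no rhs in [8,8])
  i=8: ✗ (no rhs in [9,9])
Positions where it holds: {} → 0.

0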